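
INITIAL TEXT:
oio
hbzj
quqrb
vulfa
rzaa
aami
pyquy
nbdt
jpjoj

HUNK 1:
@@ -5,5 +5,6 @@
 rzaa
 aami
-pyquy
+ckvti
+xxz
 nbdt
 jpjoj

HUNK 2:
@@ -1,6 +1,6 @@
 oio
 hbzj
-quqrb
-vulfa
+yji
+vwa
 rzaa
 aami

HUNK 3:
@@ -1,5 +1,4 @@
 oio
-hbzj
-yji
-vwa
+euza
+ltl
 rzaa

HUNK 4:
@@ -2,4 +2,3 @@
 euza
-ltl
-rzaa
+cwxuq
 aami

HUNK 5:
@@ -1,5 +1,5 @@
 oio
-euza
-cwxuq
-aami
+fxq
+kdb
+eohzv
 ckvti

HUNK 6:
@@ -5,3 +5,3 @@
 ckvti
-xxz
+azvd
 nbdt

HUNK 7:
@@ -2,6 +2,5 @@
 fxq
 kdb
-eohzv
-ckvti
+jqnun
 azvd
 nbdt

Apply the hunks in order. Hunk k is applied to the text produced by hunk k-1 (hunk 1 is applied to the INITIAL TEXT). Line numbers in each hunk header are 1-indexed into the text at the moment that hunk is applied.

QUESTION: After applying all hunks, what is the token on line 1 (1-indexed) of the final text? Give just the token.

Hunk 1: at line 5 remove [pyquy] add [ckvti,xxz] -> 10 lines: oio hbzj quqrb vulfa rzaa aami ckvti xxz nbdt jpjoj
Hunk 2: at line 1 remove [quqrb,vulfa] add [yji,vwa] -> 10 lines: oio hbzj yji vwa rzaa aami ckvti xxz nbdt jpjoj
Hunk 3: at line 1 remove [hbzj,yji,vwa] add [euza,ltl] -> 9 lines: oio euza ltl rzaa aami ckvti xxz nbdt jpjoj
Hunk 4: at line 2 remove [ltl,rzaa] add [cwxuq] -> 8 lines: oio euza cwxuq aami ckvti xxz nbdt jpjoj
Hunk 5: at line 1 remove [euza,cwxuq,aami] add [fxq,kdb,eohzv] -> 8 lines: oio fxq kdb eohzv ckvti xxz nbdt jpjoj
Hunk 6: at line 5 remove [xxz] add [azvd] -> 8 lines: oio fxq kdb eohzv ckvti azvd nbdt jpjoj
Hunk 7: at line 2 remove [eohzv,ckvti] add [jqnun] -> 7 lines: oio fxq kdb jqnun azvd nbdt jpjoj
Final line 1: oio

Answer: oio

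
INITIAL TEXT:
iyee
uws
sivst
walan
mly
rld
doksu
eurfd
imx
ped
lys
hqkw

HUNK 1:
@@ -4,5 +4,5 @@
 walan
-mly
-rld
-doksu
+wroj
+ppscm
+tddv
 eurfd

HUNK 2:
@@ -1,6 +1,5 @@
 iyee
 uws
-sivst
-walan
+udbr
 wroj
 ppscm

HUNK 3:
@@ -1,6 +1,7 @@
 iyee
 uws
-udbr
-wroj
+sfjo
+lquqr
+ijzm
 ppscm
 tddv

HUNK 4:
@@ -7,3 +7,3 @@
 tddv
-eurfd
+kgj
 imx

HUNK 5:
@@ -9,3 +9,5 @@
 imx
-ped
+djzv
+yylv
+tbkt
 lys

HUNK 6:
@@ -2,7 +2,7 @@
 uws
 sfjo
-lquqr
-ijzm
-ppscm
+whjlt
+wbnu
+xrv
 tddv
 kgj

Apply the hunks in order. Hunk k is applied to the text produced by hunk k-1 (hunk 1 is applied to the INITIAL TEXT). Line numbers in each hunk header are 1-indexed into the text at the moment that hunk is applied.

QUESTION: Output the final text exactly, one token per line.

Hunk 1: at line 4 remove [mly,rld,doksu] add [wroj,ppscm,tddv] -> 12 lines: iyee uws sivst walan wroj ppscm tddv eurfd imx ped lys hqkw
Hunk 2: at line 1 remove [sivst,walan] add [udbr] -> 11 lines: iyee uws udbr wroj ppscm tddv eurfd imx ped lys hqkw
Hunk 3: at line 1 remove [udbr,wroj] add [sfjo,lquqr,ijzm] -> 12 lines: iyee uws sfjo lquqr ijzm ppscm tddv eurfd imx ped lys hqkw
Hunk 4: at line 7 remove [eurfd] add [kgj] -> 12 lines: iyee uws sfjo lquqr ijzm ppscm tddv kgj imx ped lys hqkw
Hunk 5: at line 9 remove [ped] add [djzv,yylv,tbkt] -> 14 lines: iyee uws sfjo lquqr ijzm ppscm tddv kgj imx djzv yylv tbkt lys hqkw
Hunk 6: at line 2 remove [lquqr,ijzm,ppscm] add [whjlt,wbnu,xrv] -> 14 lines: iyee uws sfjo whjlt wbnu xrv tddv kgj imx djzv yylv tbkt lys hqkw

Answer: iyee
uws
sfjo
whjlt
wbnu
xrv
tddv
kgj
imx
djzv
yylv
tbkt
lys
hqkw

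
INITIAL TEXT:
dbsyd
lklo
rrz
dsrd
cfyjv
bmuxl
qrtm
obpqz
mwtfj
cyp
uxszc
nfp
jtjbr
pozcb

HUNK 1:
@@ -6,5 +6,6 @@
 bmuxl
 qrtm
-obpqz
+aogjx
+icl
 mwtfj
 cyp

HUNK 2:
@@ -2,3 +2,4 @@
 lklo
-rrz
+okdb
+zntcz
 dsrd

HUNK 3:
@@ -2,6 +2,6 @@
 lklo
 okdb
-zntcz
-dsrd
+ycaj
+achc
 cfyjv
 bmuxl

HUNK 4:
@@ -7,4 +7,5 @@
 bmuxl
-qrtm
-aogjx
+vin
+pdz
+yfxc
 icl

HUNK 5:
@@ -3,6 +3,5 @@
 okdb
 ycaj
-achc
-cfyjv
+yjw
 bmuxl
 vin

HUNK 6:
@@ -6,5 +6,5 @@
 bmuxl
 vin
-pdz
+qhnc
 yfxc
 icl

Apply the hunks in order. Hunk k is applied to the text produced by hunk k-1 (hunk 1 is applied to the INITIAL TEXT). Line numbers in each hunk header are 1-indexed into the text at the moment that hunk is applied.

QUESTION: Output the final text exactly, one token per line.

Answer: dbsyd
lklo
okdb
ycaj
yjw
bmuxl
vin
qhnc
yfxc
icl
mwtfj
cyp
uxszc
nfp
jtjbr
pozcb

Derivation:
Hunk 1: at line 6 remove [obpqz] add [aogjx,icl] -> 15 lines: dbsyd lklo rrz dsrd cfyjv bmuxl qrtm aogjx icl mwtfj cyp uxszc nfp jtjbr pozcb
Hunk 2: at line 2 remove [rrz] add [okdb,zntcz] -> 16 lines: dbsyd lklo okdb zntcz dsrd cfyjv bmuxl qrtm aogjx icl mwtfj cyp uxszc nfp jtjbr pozcb
Hunk 3: at line 2 remove [zntcz,dsrd] add [ycaj,achc] -> 16 lines: dbsyd lklo okdb ycaj achc cfyjv bmuxl qrtm aogjx icl mwtfj cyp uxszc nfp jtjbr pozcb
Hunk 4: at line 7 remove [qrtm,aogjx] add [vin,pdz,yfxc] -> 17 lines: dbsyd lklo okdb ycaj achc cfyjv bmuxl vin pdz yfxc icl mwtfj cyp uxszc nfp jtjbr pozcb
Hunk 5: at line 3 remove [achc,cfyjv] add [yjw] -> 16 lines: dbsyd lklo okdb ycaj yjw bmuxl vin pdz yfxc icl mwtfj cyp uxszc nfp jtjbr pozcb
Hunk 6: at line 6 remove [pdz] add [qhnc] -> 16 lines: dbsyd lklo okdb ycaj yjw bmuxl vin qhnc yfxc icl mwtfj cyp uxszc nfp jtjbr pozcb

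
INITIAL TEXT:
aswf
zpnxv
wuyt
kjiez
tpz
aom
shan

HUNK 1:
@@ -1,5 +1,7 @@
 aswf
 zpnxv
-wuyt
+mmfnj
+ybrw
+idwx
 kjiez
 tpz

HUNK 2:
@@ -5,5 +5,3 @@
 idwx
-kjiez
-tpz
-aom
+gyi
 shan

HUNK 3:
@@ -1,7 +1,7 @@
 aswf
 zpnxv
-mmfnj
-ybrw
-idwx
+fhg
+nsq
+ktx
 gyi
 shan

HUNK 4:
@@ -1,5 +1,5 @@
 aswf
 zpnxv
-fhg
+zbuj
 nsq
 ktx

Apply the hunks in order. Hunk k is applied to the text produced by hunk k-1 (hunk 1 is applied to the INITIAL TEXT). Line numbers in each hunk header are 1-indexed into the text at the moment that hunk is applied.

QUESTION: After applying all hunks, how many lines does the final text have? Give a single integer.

Answer: 7

Derivation:
Hunk 1: at line 1 remove [wuyt] add [mmfnj,ybrw,idwx] -> 9 lines: aswf zpnxv mmfnj ybrw idwx kjiez tpz aom shan
Hunk 2: at line 5 remove [kjiez,tpz,aom] add [gyi] -> 7 lines: aswf zpnxv mmfnj ybrw idwx gyi shan
Hunk 3: at line 1 remove [mmfnj,ybrw,idwx] add [fhg,nsq,ktx] -> 7 lines: aswf zpnxv fhg nsq ktx gyi shan
Hunk 4: at line 1 remove [fhg] add [zbuj] -> 7 lines: aswf zpnxv zbuj nsq ktx gyi shan
Final line count: 7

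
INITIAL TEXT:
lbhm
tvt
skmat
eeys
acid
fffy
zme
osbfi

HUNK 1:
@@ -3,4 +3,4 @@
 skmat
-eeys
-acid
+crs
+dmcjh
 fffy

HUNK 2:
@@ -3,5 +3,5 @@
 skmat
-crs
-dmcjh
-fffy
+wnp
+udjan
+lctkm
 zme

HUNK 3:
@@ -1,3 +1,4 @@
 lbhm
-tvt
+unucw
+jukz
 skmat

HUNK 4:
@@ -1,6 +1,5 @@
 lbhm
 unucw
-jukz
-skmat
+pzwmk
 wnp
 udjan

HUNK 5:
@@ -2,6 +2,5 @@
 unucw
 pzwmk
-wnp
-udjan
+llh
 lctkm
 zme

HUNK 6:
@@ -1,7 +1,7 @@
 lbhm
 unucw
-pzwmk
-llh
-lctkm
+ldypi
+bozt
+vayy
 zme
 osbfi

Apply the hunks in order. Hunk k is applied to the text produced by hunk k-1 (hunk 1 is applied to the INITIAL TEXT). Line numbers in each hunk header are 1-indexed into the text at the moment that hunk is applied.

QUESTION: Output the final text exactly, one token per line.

Hunk 1: at line 3 remove [eeys,acid] add [crs,dmcjh] -> 8 lines: lbhm tvt skmat crs dmcjh fffy zme osbfi
Hunk 2: at line 3 remove [crs,dmcjh,fffy] add [wnp,udjan,lctkm] -> 8 lines: lbhm tvt skmat wnp udjan lctkm zme osbfi
Hunk 3: at line 1 remove [tvt] add [unucw,jukz] -> 9 lines: lbhm unucw jukz skmat wnp udjan lctkm zme osbfi
Hunk 4: at line 1 remove [jukz,skmat] add [pzwmk] -> 8 lines: lbhm unucw pzwmk wnp udjan lctkm zme osbfi
Hunk 5: at line 2 remove [wnp,udjan] add [llh] -> 7 lines: lbhm unucw pzwmk llh lctkm zme osbfi
Hunk 6: at line 1 remove [pzwmk,llh,lctkm] add [ldypi,bozt,vayy] -> 7 lines: lbhm unucw ldypi bozt vayy zme osbfi

Answer: lbhm
unucw
ldypi
bozt
vayy
zme
osbfi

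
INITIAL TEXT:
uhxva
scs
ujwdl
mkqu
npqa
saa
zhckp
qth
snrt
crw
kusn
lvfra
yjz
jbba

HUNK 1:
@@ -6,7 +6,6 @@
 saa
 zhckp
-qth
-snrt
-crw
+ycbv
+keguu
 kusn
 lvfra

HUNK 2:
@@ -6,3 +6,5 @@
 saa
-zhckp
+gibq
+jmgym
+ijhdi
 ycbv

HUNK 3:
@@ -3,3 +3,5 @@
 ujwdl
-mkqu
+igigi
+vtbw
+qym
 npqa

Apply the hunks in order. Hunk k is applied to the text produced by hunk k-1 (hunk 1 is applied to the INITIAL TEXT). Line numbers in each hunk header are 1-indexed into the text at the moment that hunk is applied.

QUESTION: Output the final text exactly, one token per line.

Answer: uhxva
scs
ujwdl
igigi
vtbw
qym
npqa
saa
gibq
jmgym
ijhdi
ycbv
keguu
kusn
lvfra
yjz
jbba

Derivation:
Hunk 1: at line 6 remove [qth,snrt,crw] add [ycbv,keguu] -> 13 lines: uhxva scs ujwdl mkqu npqa saa zhckp ycbv keguu kusn lvfra yjz jbba
Hunk 2: at line 6 remove [zhckp] add [gibq,jmgym,ijhdi] -> 15 lines: uhxva scs ujwdl mkqu npqa saa gibq jmgym ijhdi ycbv keguu kusn lvfra yjz jbba
Hunk 3: at line 3 remove [mkqu] add [igigi,vtbw,qym] -> 17 lines: uhxva scs ujwdl igigi vtbw qym npqa saa gibq jmgym ijhdi ycbv keguu kusn lvfra yjz jbba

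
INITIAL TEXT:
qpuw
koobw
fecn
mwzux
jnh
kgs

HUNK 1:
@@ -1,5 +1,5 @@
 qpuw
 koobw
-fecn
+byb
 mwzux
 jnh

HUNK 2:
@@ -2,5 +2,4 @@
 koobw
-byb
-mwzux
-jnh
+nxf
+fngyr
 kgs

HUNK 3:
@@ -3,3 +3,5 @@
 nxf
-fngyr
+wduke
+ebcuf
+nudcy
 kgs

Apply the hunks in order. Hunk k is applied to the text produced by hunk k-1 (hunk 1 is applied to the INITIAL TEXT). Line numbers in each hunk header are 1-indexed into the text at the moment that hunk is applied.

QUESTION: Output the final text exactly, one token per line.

Hunk 1: at line 1 remove [fecn] add [byb] -> 6 lines: qpuw koobw byb mwzux jnh kgs
Hunk 2: at line 2 remove [byb,mwzux,jnh] add [nxf,fngyr] -> 5 lines: qpuw koobw nxf fngyr kgs
Hunk 3: at line 3 remove [fngyr] add [wduke,ebcuf,nudcy] -> 7 lines: qpuw koobw nxf wduke ebcuf nudcy kgs

Answer: qpuw
koobw
nxf
wduke
ebcuf
nudcy
kgs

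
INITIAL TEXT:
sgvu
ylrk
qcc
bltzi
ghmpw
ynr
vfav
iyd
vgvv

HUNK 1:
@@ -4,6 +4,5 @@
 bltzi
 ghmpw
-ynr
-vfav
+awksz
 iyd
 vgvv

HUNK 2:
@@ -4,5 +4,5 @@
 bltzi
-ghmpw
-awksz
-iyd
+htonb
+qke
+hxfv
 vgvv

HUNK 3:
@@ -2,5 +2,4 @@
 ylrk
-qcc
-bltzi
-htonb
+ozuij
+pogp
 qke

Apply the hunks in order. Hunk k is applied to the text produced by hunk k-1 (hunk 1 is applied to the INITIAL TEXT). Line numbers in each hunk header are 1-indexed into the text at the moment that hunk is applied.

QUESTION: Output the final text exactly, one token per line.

Hunk 1: at line 4 remove [ynr,vfav] add [awksz] -> 8 lines: sgvu ylrk qcc bltzi ghmpw awksz iyd vgvv
Hunk 2: at line 4 remove [ghmpw,awksz,iyd] add [htonb,qke,hxfv] -> 8 lines: sgvu ylrk qcc bltzi htonb qke hxfv vgvv
Hunk 3: at line 2 remove [qcc,bltzi,htonb] add [ozuij,pogp] -> 7 lines: sgvu ylrk ozuij pogp qke hxfv vgvv

Answer: sgvu
ylrk
ozuij
pogp
qke
hxfv
vgvv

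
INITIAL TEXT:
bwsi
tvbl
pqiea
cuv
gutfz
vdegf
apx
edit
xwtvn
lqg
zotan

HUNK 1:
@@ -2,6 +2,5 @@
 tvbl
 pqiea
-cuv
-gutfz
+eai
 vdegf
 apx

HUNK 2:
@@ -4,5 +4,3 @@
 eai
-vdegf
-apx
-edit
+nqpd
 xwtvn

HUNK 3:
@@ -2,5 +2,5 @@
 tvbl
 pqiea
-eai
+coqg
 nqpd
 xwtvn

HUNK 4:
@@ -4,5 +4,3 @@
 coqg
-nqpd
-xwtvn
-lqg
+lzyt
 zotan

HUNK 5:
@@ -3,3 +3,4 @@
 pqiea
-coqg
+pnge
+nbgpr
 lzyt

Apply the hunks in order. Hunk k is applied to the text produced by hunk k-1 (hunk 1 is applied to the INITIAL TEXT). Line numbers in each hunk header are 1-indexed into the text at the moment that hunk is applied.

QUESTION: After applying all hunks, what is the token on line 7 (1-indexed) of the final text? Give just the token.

Hunk 1: at line 2 remove [cuv,gutfz] add [eai] -> 10 lines: bwsi tvbl pqiea eai vdegf apx edit xwtvn lqg zotan
Hunk 2: at line 4 remove [vdegf,apx,edit] add [nqpd] -> 8 lines: bwsi tvbl pqiea eai nqpd xwtvn lqg zotan
Hunk 3: at line 2 remove [eai] add [coqg] -> 8 lines: bwsi tvbl pqiea coqg nqpd xwtvn lqg zotan
Hunk 4: at line 4 remove [nqpd,xwtvn,lqg] add [lzyt] -> 6 lines: bwsi tvbl pqiea coqg lzyt zotan
Hunk 5: at line 3 remove [coqg] add [pnge,nbgpr] -> 7 lines: bwsi tvbl pqiea pnge nbgpr lzyt zotan
Final line 7: zotan

Answer: zotan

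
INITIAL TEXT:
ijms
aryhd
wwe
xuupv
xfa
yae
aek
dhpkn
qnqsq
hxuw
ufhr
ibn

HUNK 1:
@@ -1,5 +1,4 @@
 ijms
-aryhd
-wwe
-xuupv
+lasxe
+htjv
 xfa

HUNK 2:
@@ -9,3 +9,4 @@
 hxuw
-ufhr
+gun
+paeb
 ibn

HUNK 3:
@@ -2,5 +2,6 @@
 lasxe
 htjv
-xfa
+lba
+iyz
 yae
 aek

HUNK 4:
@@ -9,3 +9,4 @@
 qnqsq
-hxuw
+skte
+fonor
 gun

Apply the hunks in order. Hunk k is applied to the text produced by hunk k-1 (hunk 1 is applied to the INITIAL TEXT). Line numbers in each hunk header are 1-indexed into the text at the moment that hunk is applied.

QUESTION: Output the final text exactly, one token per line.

Hunk 1: at line 1 remove [aryhd,wwe,xuupv] add [lasxe,htjv] -> 11 lines: ijms lasxe htjv xfa yae aek dhpkn qnqsq hxuw ufhr ibn
Hunk 2: at line 9 remove [ufhr] add [gun,paeb] -> 12 lines: ijms lasxe htjv xfa yae aek dhpkn qnqsq hxuw gun paeb ibn
Hunk 3: at line 2 remove [xfa] add [lba,iyz] -> 13 lines: ijms lasxe htjv lba iyz yae aek dhpkn qnqsq hxuw gun paeb ibn
Hunk 4: at line 9 remove [hxuw] add [skte,fonor] -> 14 lines: ijms lasxe htjv lba iyz yae aek dhpkn qnqsq skte fonor gun paeb ibn

Answer: ijms
lasxe
htjv
lba
iyz
yae
aek
dhpkn
qnqsq
skte
fonor
gun
paeb
ibn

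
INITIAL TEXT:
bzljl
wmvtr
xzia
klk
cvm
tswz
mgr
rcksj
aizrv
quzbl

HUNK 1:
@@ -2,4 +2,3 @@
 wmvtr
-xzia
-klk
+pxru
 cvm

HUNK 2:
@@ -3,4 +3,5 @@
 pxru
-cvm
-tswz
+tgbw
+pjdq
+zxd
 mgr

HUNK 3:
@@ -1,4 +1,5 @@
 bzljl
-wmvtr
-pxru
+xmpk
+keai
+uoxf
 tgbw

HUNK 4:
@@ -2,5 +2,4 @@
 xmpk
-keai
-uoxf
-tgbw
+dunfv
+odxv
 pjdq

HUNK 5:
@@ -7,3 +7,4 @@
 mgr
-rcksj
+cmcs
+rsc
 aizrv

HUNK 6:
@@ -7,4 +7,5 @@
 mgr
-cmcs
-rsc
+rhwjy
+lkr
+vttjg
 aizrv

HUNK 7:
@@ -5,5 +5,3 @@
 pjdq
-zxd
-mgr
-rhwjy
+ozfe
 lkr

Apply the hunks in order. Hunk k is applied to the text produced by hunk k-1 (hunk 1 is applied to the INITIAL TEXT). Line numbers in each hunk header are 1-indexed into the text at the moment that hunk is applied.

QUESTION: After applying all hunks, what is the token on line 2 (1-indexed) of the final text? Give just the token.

Answer: xmpk

Derivation:
Hunk 1: at line 2 remove [xzia,klk] add [pxru] -> 9 lines: bzljl wmvtr pxru cvm tswz mgr rcksj aizrv quzbl
Hunk 2: at line 3 remove [cvm,tswz] add [tgbw,pjdq,zxd] -> 10 lines: bzljl wmvtr pxru tgbw pjdq zxd mgr rcksj aizrv quzbl
Hunk 3: at line 1 remove [wmvtr,pxru] add [xmpk,keai,uoxf] -> 11 lines: bzljl xmpk keai uoxf tgbw pjdq zxd mgr rcksj aizrv quzbl
Hunk 4: at line 2 remove [keai,uoxf,tgbw] add [dunfv,odxv] -> 10 lines: bzljl xmpk dunfv odxv pjdq zxd mgr rcksj aizrv quzbl
Hunk 5: at line 7 remove [rcksj] add [cmcs,rsc] -> 11 lines: bzljl xmpk dunfv odxv pjdq zxd mgr cmcs rsc aizrv quzbl
Hunk 6: at line 7 remove [cmcs,rsc] add [rhwjy,lkr,vttjg] -> 12 lines: bzljl xmpk dunfv odxv pjdq zxd mgr rhwjy lkr vttjg aizrv quzbl
Hunk 7: at line 5 remove [zxd,mgr,rhwjy] add [ozfe] -> 10 lines: bzljl xmpk dunfv odxv pjdq ozfe lkr vttjg aizrv quzbl
Final line 2: xmpk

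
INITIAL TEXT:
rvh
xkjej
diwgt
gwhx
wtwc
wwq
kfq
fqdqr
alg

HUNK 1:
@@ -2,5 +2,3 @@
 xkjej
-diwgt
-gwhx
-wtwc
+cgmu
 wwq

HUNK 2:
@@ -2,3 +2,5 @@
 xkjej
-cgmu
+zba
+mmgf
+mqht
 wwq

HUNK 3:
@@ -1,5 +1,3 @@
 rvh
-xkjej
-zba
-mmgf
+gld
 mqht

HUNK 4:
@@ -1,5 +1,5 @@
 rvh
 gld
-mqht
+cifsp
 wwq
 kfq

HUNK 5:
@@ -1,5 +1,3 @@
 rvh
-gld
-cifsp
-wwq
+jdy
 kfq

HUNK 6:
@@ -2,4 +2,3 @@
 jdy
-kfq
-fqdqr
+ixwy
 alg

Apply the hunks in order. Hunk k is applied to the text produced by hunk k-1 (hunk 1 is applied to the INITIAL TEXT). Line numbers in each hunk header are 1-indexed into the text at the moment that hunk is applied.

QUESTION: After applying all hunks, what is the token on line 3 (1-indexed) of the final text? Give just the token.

Hunk 1: at line 2 remove [diwgt,gwhx,wtwc] add [cgmu] -> 7 lines: rvh xkjej cgmu wwq kfq fqdqr alg
Hunk 2: at line 2 remove [cgmu] add [zba,mmgf,mqht] -> 9 lines: rvh xkjej zba mmgf mqht wwq kfq fqdqr alg
Hunk 3: at line 1 remove [xkjej,zba,mmgf] add [gld] -> 7 lines: rvh gld mqht wwq kfq fqdqr alg
Hunk 4: at line 1 remove [mqht] add [cifsp] -> 7 lines: rvh gld cifsp wwq kfq fqdqr alg
Hunk 5: at line 1 remove [gld,cifsp,wwq] add [jdy] -> 5 lines: rvh jdy kfq fqdqr alg
Hunk 6: at line 2 remove [kfq,fqdqr] add [ixwy] -> 4 lines: rvh jdy ixwy alg
Final line 3: ixwy

Answer: ixwy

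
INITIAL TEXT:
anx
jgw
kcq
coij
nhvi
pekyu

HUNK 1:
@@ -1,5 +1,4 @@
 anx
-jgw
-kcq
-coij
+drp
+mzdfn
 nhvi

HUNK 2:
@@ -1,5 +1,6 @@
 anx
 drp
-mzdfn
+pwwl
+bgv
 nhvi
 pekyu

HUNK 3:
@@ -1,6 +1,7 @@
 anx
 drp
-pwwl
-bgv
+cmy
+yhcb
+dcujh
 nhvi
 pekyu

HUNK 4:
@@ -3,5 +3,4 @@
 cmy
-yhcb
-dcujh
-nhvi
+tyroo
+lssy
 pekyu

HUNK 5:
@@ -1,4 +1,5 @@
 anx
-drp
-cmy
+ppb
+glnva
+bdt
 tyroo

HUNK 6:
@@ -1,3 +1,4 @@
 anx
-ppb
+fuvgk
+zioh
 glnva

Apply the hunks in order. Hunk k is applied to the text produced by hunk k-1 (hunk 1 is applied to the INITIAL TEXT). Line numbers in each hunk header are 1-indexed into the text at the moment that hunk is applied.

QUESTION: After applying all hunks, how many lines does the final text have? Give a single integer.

Answer: 8

Derivation:
Hunk 1: at line 1 remove [jgw,kcq,coij] add [drp,mzdfn] -> 5 lines: anx drp mzdfn nhvi pekyu
Hunk 2: at line 1 remove [mzdfn] add [pwwl,bgv] -> 6 lines: anx drp pwwl bgv nhvi pekyu
Hunk 3: at line 1 remove [pwwl,bgv] add [cmy,yhcb,dcujh] -> 7 lines: anx drp cmy yhcb dcujh nhvi pekyu
Hunk 4: at line 3 remove [yhcb,dcujh,nhvi] add [tyroo,lssy] -> 6 lines: anx drp cmy tyroo lssy pekyu
Hunk 5: at line 1 remove [drp,cmy] add [ppb,glnva,bdt] -> 7 lines: anx ppb glnva bdt tyroo lssy pekyu
Hunk 6: at line 1 remove [ppb] add [fuvgk,zioh] -> 8 lines: anx fuvgk zioh glnva bdt tyroo lssy pekyu
Final line count: 8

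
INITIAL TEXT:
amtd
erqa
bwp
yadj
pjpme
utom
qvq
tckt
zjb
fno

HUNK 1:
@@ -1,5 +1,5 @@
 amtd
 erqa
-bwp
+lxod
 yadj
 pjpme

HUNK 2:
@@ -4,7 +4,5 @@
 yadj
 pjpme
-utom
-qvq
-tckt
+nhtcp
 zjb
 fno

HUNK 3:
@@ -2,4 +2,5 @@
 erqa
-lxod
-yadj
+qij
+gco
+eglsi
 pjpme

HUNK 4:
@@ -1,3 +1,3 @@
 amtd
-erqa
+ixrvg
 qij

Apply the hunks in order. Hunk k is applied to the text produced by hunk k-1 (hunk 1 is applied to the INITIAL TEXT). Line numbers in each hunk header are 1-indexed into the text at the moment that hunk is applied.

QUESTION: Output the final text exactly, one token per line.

Hunk 1: at line 1 remove [bwp] add [lxod] -> 10 lines: amtd erqa lxod yadj pjpme utom qvq tckt zjb fno
Hunk 2: at line 4 remove [utom,qvq,tckt] add [nhtcp] -> 8 lines: amtd erqa lxod yadj pjpme nhtcp zjb fno
Hunk 3: at line 2 remove [lxod,yadj] add [qij,gco,eglsi] -> 9 lines: amtd erqa qij gco eglsi pjpme nhtcp zjb fno
Hunk 4: at line 1 remove [erqa] add [ixrvg] -> 9 lines: amtd ixrvg qij gco eglsi pjpme nhtcp zjb fno

Answer: amtd
ixrvg
qij
gco
eglsi
pjpme
nhtcp
zjb
fno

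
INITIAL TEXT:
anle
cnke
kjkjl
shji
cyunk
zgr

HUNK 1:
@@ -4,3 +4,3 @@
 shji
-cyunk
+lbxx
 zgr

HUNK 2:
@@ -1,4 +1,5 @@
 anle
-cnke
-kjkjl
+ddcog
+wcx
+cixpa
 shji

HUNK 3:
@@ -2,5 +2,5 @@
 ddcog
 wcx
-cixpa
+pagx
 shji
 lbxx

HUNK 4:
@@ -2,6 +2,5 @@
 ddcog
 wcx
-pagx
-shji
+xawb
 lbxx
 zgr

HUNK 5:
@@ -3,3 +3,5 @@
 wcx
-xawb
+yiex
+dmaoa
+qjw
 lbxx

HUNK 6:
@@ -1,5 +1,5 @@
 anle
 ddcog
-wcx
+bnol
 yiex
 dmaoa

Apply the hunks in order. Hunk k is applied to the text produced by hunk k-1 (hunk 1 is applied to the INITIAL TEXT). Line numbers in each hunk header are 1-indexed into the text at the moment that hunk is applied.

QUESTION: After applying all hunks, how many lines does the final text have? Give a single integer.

Answer: 8

Derivation:
Hunk 1: at line 4 remove [cyunk] add [lbxx] -> 6 lines: anle cnke kjkjl shji lbxx zgr
Hunk 2: at line 1 remove [cnke,kjkjl] add [ddcog,wcx,cixpa] -> 7 lines: anle ddcog wcx cixpa shji lbxx zgr
Hunk 3: at line 2 remove [cixpa] add [pagx] -> 7 lines: anle ddcog wcx pagx shji lbxx zgr
Hunk 4: at line 2 remove [pagx,shji] add [xawb] -> 6 lines: anle ddcog wcx xawb lbxx zgr
Hunk 5: at line 3 remove [xawb] add [yiex,dmaoa,qjw] -> 8 lines: anle ddcog wcx yiex dmaoa qjw lbxx zgr
Hunk 6: at line 1 remove [wcx] add [bnol] -> 8 lines: anle ddcog bnol yiex dmaoa qjw lbxx zgr
Final line count: 8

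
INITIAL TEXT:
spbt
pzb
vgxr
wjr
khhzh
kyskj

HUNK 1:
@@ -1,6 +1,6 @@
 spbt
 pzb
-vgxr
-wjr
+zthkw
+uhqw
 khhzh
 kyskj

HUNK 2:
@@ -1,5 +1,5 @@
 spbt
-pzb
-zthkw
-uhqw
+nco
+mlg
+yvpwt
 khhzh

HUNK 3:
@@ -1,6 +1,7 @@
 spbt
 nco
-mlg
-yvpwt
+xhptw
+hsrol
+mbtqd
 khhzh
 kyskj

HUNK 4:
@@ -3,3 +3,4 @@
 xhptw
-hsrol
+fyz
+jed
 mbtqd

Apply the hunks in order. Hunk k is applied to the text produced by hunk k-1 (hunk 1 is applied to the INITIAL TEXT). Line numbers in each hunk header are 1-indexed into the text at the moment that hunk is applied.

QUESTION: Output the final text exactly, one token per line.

Hunk 1: at line 1 remove [vgxr,wjr] add [zthkw,uhqw] -> 6 lines: spbt pzb zthkw uhqw khhzh kyskj
Hunk 2: at line 1 remove [pzb,zthkw,uhqw] add [nco,mlg,yvpwt] -> 6 lines: spbt nco mlg yvpwt khhzh kyskj
Hunk 3: at line 1 remove [mlg,yvpwt] add [xhptw,hsrol,mbtqd] -> 7 lines: spbt nco xhptw hsrol mbtqd khhzh kyskj
Hunk 4: at line 3 remove [hsrol] add [fyz,jed] -> 8 lines: spbt nco xhptw fyz jed mbtqd khhzh kyskj

Answer: spbt
nco
xhptw
fyz
jed
mbtqd
khhzh
kyskj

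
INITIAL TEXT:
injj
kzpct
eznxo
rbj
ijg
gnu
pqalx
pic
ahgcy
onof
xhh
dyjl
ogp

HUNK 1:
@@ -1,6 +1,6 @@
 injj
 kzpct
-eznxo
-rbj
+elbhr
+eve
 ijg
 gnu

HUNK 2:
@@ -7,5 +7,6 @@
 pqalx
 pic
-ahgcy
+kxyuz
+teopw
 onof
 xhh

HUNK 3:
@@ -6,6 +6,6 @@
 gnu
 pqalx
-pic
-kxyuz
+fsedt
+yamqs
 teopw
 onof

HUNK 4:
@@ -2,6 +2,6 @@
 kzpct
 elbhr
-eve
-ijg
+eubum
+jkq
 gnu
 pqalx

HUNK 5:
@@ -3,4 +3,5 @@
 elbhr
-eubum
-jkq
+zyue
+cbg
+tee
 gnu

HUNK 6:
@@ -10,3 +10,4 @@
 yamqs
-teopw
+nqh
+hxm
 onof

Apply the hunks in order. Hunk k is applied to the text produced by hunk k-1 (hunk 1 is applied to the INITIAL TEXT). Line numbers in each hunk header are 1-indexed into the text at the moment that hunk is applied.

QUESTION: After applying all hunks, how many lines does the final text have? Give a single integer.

Answer: 16

Derivation:
Hunk 1: at line 1 remove [eznxo,rbj] add [elbhr,eve] -> 13 lines: injj kzpct elbhr eve ijg gnu pqalx pic ahgcy onof xhh dyjl ogp
Hunk 2: at line 7 remove [ahgcy] add [kxyuz,teopw] -> 14 lines: injj kzpct elbhr eve ijg gnu pqalx pic kxyuz teopw onof xhh dyjl ogp
Hunk 3: at line 6 remove [pic,kxyuz] add [fsedt,yamqs] -> 14 lines: injj kzpct elbhr eve ijg gnu pqalx fsedt yamqs teopw onof xhh dyjl ogp
Hunk 4: at line 2 remove [eve,ijg] add [eubum,jkq] -> 14 lines: injj kzpct elbhr eubum jkq gnu pqalx fsedt yamqs teopw onof xhh dyjl ogp
Hunk 5: at line 3 remove [eubum,jkq] add [zyue,cbg,tee] -> 15 lines: injj kzpct elbhr zyue cbg tee gnu pqalx fsedt yamqs teopw onof xhh dyjl ogp
Hunk 6: at line 10 remove [teopw] add [nqh,hxm] -> 16 lines: injj kzpct elbhr zyue cbg tee gnu pqalx fsedt yamqs nqh hxm onof xhh dyjl ogp
Final line count: 16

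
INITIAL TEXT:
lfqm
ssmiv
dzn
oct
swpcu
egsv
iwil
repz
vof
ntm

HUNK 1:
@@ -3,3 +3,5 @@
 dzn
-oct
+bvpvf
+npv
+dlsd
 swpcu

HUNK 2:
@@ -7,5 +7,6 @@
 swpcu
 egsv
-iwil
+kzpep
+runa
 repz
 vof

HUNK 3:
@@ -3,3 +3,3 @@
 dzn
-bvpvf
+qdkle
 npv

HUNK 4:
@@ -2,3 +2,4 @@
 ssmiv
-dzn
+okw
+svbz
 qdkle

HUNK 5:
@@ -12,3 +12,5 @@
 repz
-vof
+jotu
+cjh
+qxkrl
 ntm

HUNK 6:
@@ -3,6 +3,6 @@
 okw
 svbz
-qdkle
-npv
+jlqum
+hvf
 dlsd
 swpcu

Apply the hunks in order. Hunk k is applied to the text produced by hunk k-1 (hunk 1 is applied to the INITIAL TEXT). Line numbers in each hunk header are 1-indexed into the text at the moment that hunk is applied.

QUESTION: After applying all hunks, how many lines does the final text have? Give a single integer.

Answer: 16

Derivation:
Hunk 1: at line 3 remove [oct] add [bvpvf,npv,dlsd] -> 12 lines: lfqm ssmiv dzn bvpvf npv dlsd swpcu egsv iwil repz vof ntm
Hunk 2: at line 7 remove [iwil] add [kzpep,runa] -> 13 lines: lfqm ssmiv dzn bvpvf npv dlsd swpcu egsv kzpep runa repz vof ntm
Hunk 3: at line 3 remove [bvpvf] add [qdkle] -> 13 lines: lfqm ssmiv dzn qdkle npv dlsd swpcu egsv kzpep runa repz vof ntm
Hunk 4: at line 2 remove [dzn] add [okw,svbz] -> 14 lines: lfqm ssmiv okw svbz qdkle npv dlsd swpcu egsv kzpep runa repz vof ntm
Hunk 5: at line 12 remove [vof] add [jotu,cjh,qxkrl] -> 16 lines: lfqm ssmiv okw svbz qdkle npv dlsd swpcu egsv kzpep runa repz jotu cjh qxkrl ntm
Hunk 6: at line 3 remove [qdkle,npv] add [jlqum,hvf] -> 16 lines: lfqm ssmiv okw svbz jlqum hvf dlsd swpcu egsv kzpep runa repz jotu cjh qxkrl ntm
Final line count: 16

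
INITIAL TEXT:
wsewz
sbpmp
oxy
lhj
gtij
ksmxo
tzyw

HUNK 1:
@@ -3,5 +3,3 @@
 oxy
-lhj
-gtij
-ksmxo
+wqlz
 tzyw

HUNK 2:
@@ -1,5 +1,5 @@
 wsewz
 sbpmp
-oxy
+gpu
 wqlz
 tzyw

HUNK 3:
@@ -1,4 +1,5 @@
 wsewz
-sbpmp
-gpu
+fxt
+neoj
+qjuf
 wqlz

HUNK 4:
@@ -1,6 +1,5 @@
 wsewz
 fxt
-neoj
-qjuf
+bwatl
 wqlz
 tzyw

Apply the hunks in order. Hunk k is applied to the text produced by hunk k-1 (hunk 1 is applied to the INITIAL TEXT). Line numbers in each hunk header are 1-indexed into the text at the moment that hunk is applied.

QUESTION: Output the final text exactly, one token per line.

Answer: wsewz
fxt
bwatl
wqlz
tzyw

Derivation:
Hunk 1: at line 3 remove [lhj,gtij,ksmxo] add [wqlz] -> 5 lines: wsewz sbpmp oxy wqlz tzyw
Hunk 2: at line 1 remove [oxy] add [gpu] -> 5 lines: wsewz sbpmp gpu wqlz tzyw
Hunk 3: at line 1 remove [sbpmp,gpu] add [fxt,neoj,qjuf] -> 6 lines: wsewz fxt neoj qjuf wqlz tzyw
Hunk 4: at line 1 remove [neoj,qjuf] add [bwatl] -> 5 lines: wsewz fxt bwatl wqlz tzyw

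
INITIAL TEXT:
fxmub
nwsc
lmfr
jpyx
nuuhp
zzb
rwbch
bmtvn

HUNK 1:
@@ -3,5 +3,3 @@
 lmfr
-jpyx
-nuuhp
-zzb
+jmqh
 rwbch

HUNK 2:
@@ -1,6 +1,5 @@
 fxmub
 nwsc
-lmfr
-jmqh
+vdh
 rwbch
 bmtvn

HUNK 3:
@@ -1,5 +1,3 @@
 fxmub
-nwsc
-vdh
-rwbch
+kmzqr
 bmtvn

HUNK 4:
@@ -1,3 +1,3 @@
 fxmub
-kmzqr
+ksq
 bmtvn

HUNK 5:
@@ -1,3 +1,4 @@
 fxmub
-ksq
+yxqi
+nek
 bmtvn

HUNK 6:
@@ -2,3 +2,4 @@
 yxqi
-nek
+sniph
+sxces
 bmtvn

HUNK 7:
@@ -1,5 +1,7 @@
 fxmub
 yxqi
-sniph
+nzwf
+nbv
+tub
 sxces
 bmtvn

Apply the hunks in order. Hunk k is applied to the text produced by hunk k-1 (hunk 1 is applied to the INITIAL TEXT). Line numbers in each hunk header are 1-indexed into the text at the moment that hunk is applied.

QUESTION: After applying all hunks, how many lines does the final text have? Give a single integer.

Hunk 1: at line 3 remove [jpyx,nuuhp,zzb] add [jmqh] -> 6 lines: fxmub nwsc lmfr jmqh rwbch bmtvn
Hunk 2: at line 1 remove [lmfr,jmqh] add [vdh] -> 5 lines: fxmub nwsc vdh rwbch bmtvn
Hunk 3: at line 1 remove [nwsc,vdh,rwbch] add [kmzqr] -> 3 lines: fxmub kmzqr bmtvn
Hunk 4: at line 1 remove [kmzqr] add [ksq] -> 3 lines: fxmub ksq bmtvn
Hunk 5: at line 1 remove [ksq] add [yxqi,nek] -> 4 lines: fxmub yxqi nek bmtvn
Hunk 6: at line 2 remove [nek] add [sniph,sxces] -> 5 lines: fxmub yxqi sniph sxces bmtvn
Hunk 7: at line 1 remove [sniph] add [nzwf,nbv,tub] -> 7 lines: fxmub yxqi nzwf nbv tub sxces bmtvn
Final line count: 7

Answer: 7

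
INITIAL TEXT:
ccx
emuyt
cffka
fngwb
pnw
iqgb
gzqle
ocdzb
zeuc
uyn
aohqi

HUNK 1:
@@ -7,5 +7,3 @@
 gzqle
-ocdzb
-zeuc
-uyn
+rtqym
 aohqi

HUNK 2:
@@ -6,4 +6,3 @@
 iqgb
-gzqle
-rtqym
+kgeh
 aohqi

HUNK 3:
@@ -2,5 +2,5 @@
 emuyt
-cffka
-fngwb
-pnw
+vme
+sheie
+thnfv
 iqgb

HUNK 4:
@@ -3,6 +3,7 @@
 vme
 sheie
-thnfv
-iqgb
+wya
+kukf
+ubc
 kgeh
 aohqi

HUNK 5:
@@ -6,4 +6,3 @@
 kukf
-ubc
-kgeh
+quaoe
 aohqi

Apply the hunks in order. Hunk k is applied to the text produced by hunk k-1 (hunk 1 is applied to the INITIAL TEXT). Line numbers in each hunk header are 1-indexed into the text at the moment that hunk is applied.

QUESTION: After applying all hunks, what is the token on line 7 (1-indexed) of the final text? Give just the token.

Hunk 1: at line 7 remove [ocdzb,zeuc,uyn] add [rtqym] -> 9 lines: ccx emuyt cffka fngwb pnw iqgb gzqle rtqym aohqi
Hunk 2: at line 6 remove [gzqle,rtqym] add [kgeh] -> 8 lines: ccx emuyt cffka fngwb pnw iqgb kgeh aohqi
Hunk 3: at line 2 remove [cffka,fngwb,pnw] add [vme,sheie,thnfv] -> 8 lines: ccx emuyt vme sheie thnfv iqgb kgeh aohqi
Hunk 4: at line 3 remove [thnfv,iqgb] add [wya,kukf,ubc] -> 9 lines: ccx emuyt vme sheie wya kukf ubc kgeh aohqi
Hunk 5: at line 6 remove [ubc,kgeh] add [quaoe] -> 8 lines: ccx emuyt vme sheie wya kukf quaoe aohqi
Final line 7: quaoe

Answer: quaoe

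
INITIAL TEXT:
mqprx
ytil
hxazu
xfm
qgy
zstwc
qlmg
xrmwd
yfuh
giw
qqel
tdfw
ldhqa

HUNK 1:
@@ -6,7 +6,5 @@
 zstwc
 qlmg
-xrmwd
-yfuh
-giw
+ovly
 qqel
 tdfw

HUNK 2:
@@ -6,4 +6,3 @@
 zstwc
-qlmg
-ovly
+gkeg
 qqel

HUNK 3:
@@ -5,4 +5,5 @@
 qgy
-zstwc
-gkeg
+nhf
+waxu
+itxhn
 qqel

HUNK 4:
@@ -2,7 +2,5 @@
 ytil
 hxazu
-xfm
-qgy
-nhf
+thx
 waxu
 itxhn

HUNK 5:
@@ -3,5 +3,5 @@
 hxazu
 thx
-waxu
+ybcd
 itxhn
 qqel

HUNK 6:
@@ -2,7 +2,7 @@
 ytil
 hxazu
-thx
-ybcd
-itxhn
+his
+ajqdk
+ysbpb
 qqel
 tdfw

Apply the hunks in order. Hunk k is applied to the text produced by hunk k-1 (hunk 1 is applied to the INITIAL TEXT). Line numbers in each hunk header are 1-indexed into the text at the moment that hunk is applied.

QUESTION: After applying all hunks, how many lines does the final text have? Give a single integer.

Answer: 9

Derivation:
Hunk 1: at line 6 remove [xrmwd,yfuh,giw] add [ovly] -> 11 lines: mqprx ytil hxazu xfm qgy zstwc qlmg ovly qqel tdfw ldhqa
Hunk 2: at line 6 remove [qlmg,ovly] add [gkeg] -> 10 lines: mqprx ytil hxazu xfm qgy zstwc gkeg qqel tdfw ldhqa
Hunk 3: at line 5 remove [zstwc,gkeg] add [nhf,waxu,itxhn] -> 11 lines: mqprx ytil hxazu xfm qgy nhf waxu itxhn qqel tdfw ldhqa
Hunk 4: at line 2 remove [xfm,qgy,nhf] add [thx] -> 9 lines: mqprx ytil hxazu thx waxu itxhn qqel tdfw ldhqa
Hunk 5: at line 3 remove [waxu] add [ybcd] -> 9 lines: mqprx ytil hxazu thx ybcd itxhn qqel tdfw ldhqa
Hunk 6: at line 2 remove [thx,ybcd,itxhn] add [his,ajqdk,ysbpb] -> 9 lines: mqprx ytil hxazu his ajqdk ysbpb qqel tdfw ldhqa
Final line count: 9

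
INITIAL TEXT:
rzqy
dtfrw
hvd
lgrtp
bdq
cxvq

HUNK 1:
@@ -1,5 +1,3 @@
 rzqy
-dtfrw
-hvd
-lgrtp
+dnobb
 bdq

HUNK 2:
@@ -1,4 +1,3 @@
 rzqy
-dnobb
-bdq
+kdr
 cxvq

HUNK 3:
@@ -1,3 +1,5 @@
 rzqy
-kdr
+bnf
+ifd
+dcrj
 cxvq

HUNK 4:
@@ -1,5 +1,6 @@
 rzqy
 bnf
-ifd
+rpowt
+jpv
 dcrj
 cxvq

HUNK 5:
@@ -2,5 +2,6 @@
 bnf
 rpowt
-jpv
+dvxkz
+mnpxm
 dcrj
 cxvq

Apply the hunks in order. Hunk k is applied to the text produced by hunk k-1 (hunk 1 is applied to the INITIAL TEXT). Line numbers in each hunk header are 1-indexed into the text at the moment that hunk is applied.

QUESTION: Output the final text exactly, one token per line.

Hunk 1: at line 1 remove [dtfrw,hvd,lgrtp] add [dnobb] -> 4 lines: rzqy dnobb bdq cxvq
Hunk 2: at line 1 remove [dnobb,bdq] add [kdr] -> 3 lines: rzqy kdr cxvq
Hunk 3: at line 1 remove [kdr] add [bnf,ifd,dcrj] -> 5 lines: rzqy bnf ifd dcrj cxvq
Hunk 4: at line 1 remove [ifd] add [rpowt,jpv] -> 6 lines: rzqy bnf rpowt jpv dcrj cxvq
Hunk 5: at line 2 remove [jpv] add [dvxkz,mnpxm] -> 7 lines: rzqy bnf rpowt dvxkz mnpxm dcrj cxvq

Answer: rzqy
bnf
rpowt
dvxkz
mnpxm
dcrj
cxvq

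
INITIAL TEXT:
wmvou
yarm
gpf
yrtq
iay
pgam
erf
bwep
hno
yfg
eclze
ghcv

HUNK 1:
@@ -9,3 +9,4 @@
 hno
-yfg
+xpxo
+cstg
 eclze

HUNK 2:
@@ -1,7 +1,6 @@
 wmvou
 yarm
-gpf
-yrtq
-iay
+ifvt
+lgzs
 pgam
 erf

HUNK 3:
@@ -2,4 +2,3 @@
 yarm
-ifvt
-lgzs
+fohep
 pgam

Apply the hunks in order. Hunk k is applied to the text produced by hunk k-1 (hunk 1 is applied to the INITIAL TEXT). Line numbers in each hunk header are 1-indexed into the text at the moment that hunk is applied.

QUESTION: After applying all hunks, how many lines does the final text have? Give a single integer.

Answer: 11

Derivation:
Hunk 1: at line 9 remove [yfg] add [xpxo,cstg] -> 13 lines: wmvou yarm gpf yrtq iay pgam erf bwep hno xpxo cstg eclze ghcv
Hunk 2: at line 1 remove [gpf,yrtq,iay] add [ifvt,lgzs] -> 12 lines: wmvou yarm ifvt lgzs pgam erf bwep hno xpxo cstg eclze ghcv
Hunk 3: at line 2 remove [ifvt,lgzs] add [fohep] -> 11 lines: wmvou yarm fohep pgam erf bwep hno xpxo cstg eclze ghcv
Final line count: 11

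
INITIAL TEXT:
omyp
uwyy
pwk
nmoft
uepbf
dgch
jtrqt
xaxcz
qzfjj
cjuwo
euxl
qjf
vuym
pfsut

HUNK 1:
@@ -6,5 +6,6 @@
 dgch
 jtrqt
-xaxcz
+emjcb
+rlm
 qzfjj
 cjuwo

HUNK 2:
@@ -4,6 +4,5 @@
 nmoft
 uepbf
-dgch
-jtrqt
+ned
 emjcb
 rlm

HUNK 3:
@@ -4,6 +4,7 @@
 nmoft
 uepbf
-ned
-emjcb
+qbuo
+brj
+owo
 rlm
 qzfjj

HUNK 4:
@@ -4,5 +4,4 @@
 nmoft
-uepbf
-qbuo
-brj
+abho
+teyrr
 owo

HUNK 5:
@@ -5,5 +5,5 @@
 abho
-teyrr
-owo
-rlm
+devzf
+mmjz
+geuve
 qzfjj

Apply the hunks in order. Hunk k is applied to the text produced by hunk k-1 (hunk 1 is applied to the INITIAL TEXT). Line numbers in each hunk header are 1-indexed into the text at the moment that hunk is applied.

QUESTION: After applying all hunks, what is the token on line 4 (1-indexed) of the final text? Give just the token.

Answer: nmoft

Derivation:
Hunk 1: at line 6 remove [xaxcz] add [emjcb,rlm] -> 15 lines: omyp uwyy pwk nmoft uepbf dgch jtrqt emjcb rlm qzfjj cjuwo euxl qjf vuym pfsut
Hunk 2: at line 4 remove [dgch,jtrqt] add [ned] -> 14 lines: omyp uwyy pwk nmoft uepbf ned emjcb rlm qzfjj cjuwo euxl qjf vuym pfsut
Hunk 3: at line 4 remove [ned,emjcb] add [qbuo,brj,owo] -> 15 lines: omyp uwyy pwk nmoft uepbf qbuo brj owo rlm qzfjj cjuwo euxl qjf vuym pfsut
Hunk 4: at line 4 remove [uepbf,qbuo,brj] add [abho,teyrr] -> 14 lines: omyp uwyy pwk nmoft abho teyrr owo rlm qzfjj cjuwo euxl qjf vuym pfsut
Hunk 5: at line 5 remove [teyrr,owo,rlm] add [devzf,mmjz,geuve] -> 14 lines: omyp uwyy pwk nmoft abho devzf mmjz geuve qzfjj cjuwo euxl qjf vuym pfsut
Final line 4: nmoft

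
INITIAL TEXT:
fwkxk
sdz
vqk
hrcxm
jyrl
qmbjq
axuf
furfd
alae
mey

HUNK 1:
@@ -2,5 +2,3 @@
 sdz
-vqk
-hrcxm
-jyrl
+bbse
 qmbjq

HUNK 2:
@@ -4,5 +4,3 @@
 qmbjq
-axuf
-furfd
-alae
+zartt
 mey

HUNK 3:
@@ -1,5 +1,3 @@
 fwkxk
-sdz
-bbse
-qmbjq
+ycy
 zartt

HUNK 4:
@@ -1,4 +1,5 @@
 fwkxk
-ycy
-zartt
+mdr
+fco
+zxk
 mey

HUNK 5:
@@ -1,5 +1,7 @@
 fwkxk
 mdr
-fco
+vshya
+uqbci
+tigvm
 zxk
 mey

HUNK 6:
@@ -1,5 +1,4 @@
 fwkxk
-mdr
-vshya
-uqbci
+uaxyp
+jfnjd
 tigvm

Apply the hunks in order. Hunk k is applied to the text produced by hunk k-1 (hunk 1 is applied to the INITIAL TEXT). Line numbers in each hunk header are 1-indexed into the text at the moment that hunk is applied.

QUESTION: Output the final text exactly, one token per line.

Answer: fwkxk
uaxyp
jfnjd
tigvm
zxk
mey

Derivation:
Hunk 1: at line 2 remove [vqk,hrcxm,jyrl] add [bbse] -> 8 lines: fwkxk sdz bbse qmbjq axuf furfd alae mey
Hunk 2: at line 4 remove [axuf,furfd,alae] add [zartt] -> 6 lines: fwkxk sdz bbse qmbjq zartt mey
Hunk 3: at line 1 remove [sdz,bbse,qmbjq] add [ycy] -> 4 lines: fwkxk ycy zartt mey
Hunk 4: at line 1 remove [ycy,zartt] add [mdr,fco,zxk] -> 5 lines: fwkxk mdr fco zxk mey
Hunk 5: at line 1 remove [fco] add [vshya,uqbci,tigvm] -> 7 lines: fwkxk mdr vshya uqbci tigvm zxk mey
Hunk 6: at line 1 remove [mdr,vshya,uqbci] add [uaxyp,jfnjd] -> 6 lines: fwkxk uaxyp jfnjd tigvm zxk mey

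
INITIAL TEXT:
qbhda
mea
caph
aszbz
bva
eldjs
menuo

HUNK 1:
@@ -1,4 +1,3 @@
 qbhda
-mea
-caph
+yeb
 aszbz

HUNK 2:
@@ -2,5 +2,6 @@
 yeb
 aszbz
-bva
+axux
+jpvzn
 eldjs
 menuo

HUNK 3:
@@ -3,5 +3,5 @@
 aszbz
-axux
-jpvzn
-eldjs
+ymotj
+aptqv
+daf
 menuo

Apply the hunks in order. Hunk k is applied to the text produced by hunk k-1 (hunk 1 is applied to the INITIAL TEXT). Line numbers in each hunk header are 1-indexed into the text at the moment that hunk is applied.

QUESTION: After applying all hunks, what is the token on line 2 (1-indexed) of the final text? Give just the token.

Hunk 1: at line 1 remove [mea,caph] add [yeb] -> 6 lines: qbhda yeb aszbz bva eldjs menuo
Hunk 2: at line 2 remove [bva] add [axux,jpvzn] -> 7 lines: qbhda yeb aszbz axux jpvzn eldjs menuo
Hunk 3: at line 3 remove [axux,jpvzn,eldjs] add [ymotj,aptqv,daf] -> 7 lines: qbhda yeb aszbz ymotj aptqv daf menuo
Final line 2: yeb

Answer: yeb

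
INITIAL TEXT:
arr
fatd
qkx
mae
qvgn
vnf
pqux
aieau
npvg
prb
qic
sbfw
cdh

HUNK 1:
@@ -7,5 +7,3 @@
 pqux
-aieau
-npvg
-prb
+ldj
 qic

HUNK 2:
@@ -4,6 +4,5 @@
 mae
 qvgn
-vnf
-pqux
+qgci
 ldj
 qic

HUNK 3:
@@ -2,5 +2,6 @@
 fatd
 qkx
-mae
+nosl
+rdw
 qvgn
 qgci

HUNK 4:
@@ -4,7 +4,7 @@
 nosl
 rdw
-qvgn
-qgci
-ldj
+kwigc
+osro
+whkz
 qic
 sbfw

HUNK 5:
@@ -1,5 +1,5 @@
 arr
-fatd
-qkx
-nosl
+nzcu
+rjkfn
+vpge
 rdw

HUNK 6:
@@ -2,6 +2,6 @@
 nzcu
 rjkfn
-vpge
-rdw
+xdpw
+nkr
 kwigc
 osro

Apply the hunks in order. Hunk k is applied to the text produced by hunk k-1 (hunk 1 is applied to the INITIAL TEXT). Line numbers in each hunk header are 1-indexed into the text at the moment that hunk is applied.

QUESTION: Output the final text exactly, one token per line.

Answer: arr
nzcu
rjkfn
xdpw
nkr
kwigc
osro
whkz
qic
sbfw
cdh

Derivation:
Hunk 1: at line 7 remove [aieau,npvg,prb] add [ldj] -> 11 lines: arr fatd qkx mae qvgn vnf pqux ldj qic sbfw cdh
Hunk 2: at line 4 remove [vnf,pqux] add [qgci] -> 10 lines: arr fatd qkx mae qvgn qgci ldj qic sbfw cdh
Hunk 3: at line 2 remove [mae] add [nosl,rdw] -> 11 lines: arr fatd qkx nosl rdw qvgn qgci ldj qic sbfw cdh
Hunk 4: at line 4 remove [qvgn,qgci,ldj] add [kwigc,osro,whkz] -> 11 lines: arr fatd qkx nosl rdw kwigc osro whkz qic sbfw cdh
Hunk 5: at line 1 remove [fatd,qkx,nosl] add [nzcu,rjkfn,vpge] -> 11 lines: arr nzcu rjkfn vpge rdw kwigc osro whkz qic sbfw cdh
Hunk 6: at line 2 remove [vpge,rdw] add [xdpw,nkr] -> 11 lines: arr nzcu rjkfn xdpw nkr kwigc osro whkz qic sbfw cdh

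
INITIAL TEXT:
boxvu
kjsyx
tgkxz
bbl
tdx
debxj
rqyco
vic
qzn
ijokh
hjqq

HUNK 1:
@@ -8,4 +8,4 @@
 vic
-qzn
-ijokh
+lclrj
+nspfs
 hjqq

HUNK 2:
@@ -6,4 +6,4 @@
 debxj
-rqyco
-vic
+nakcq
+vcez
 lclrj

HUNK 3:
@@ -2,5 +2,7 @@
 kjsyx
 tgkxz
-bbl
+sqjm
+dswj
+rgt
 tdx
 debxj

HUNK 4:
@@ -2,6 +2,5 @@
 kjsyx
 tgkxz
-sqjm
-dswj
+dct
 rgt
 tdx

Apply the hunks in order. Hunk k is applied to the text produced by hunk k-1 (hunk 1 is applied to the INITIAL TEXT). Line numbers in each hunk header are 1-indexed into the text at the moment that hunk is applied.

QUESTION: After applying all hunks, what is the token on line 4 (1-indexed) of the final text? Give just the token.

Answer: dct

Derivation:
Hunk 1: at line 8 remove [qzn,ijokh] add [lclrj,nspfs] -> 11 lines: boxvu kjsyx tgkxz bbl tdx debxj rqyco vic lclrj nspfs hjqq
Hunk 2: at line 6 remove [rqyco,vic] add [nakcq,vcez] -> 11 lines: boxvu kjsyx tgkxz bbl tdx debxj nakcq vcez lclrj nspfs hjqq
Hunk 3: at line 2 remove [bbl] add [sqjm,dswj,rgt] -> 13 lines: boxvu kjsyx tgkxz sqjm dswj rgt tdx debxj nakcq vcez lclrj nspfs hjqq
Hunk 4: at line 2 remove [sqjm,dswj] add [dct] -> 12 lines: boxvu kjsyx tgkxz dct rgt tdx debxj nakcq vcez lclrj nspfs hjqq
Final line 4: dct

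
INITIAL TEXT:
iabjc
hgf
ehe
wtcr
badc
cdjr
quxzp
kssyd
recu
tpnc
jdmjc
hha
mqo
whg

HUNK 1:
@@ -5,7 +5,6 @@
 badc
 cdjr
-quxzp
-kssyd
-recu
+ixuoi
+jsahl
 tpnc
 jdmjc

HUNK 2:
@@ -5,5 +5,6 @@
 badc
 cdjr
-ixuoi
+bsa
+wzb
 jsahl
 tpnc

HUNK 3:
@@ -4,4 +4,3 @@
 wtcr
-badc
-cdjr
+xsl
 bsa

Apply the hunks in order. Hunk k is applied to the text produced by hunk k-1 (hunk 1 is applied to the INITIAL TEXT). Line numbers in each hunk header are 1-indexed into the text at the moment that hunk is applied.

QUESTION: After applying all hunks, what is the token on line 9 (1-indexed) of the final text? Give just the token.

Hunk 1: at line 5 remove [quxzp,kssyd,recu] add [ixuoi,jsahl] -> 13 lines: iabjc hgf ehe wtcr badc cdjr ixuoi jsahl tpnc jdmjc hha mqo whg
Hunk 2: at line 5 remove [ixuoi] add [bsa,wzb] -> 14 lines: iabjc hgf ehe wtcr badc cdjr bsa wzb jsahl tpnc jdmjc hha mqo whg
Hunk 3: at line 4 remove [badc,cdjr] add [xsl] -> 13 lines: iabjc hgf ehe wtcr xsl bsa wzb jsahl tpnc jdmjc hha mqo whg
Final line 9: tpnc

Answer: tpnc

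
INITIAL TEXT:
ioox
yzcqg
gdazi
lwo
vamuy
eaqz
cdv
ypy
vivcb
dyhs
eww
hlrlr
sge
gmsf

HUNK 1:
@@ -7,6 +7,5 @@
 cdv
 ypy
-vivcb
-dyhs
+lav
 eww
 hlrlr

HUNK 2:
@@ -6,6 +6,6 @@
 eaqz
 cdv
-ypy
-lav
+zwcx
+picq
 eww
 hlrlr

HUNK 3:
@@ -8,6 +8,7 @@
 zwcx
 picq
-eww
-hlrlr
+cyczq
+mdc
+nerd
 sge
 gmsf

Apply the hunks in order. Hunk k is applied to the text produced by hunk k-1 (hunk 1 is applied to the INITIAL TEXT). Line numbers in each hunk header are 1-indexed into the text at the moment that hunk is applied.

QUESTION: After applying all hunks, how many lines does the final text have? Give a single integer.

Hunk 1: at line 7 remove [vivcb,dyhs] add [lav] -> 13 lines: ioox yzcqg gdazi lwo vamuy eaqz cdv ypy lav eww hlrlr sge gmsf
Hunk 2: at line 6 remove [ypy,lav] add [zwcx,picq] -> 13 lines: ioox yzcqg gdazi lwo vamuy eaqz cdv zwcx picq eww hlrlr sge gmsf
Hunk 3: at line 8 remove [eww,hlrlr] add [cyczq,mdc,nerd] -> 14 lines: ioox yzcqg gdazi lwo vamuy eaqz cdv zwcx picq cyczq mdc nerd sge gmsf
Final line count: 14

Answer: 14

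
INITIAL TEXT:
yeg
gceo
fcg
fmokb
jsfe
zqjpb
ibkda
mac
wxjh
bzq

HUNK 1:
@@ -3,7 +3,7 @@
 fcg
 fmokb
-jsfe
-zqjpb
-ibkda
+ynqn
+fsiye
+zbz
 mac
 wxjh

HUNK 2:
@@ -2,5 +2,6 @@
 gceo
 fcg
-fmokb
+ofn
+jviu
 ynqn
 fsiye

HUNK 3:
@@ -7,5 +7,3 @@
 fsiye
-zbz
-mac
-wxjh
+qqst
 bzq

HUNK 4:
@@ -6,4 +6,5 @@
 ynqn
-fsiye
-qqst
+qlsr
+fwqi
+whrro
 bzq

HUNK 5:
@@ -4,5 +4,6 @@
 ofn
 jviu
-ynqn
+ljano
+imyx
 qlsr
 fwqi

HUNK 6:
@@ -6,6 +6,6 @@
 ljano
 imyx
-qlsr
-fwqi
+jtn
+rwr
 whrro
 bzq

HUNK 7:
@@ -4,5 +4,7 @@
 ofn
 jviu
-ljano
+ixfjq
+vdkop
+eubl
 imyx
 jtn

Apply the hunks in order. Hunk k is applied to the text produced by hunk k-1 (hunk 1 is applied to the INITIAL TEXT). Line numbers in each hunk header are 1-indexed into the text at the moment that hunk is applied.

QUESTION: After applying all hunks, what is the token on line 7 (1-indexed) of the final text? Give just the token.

Answer: vdkop

Derivation:
Hunk 1: at line 3 remove [jsfe,zqjpb,ibkda] add [ynqn,fsiye,zbz] -> 10 lines: yeg gceo fcg fmokb ynqn fsiye zbz mac wxjh bzq
Hunk 2: at line 2 remove [fmokb] add [ofn,jviu] -> 11 lines: yeg gceo fcg ofn jviu ynqn fsiye zbz mac wxjh bzq
Hunk 3: at line 7 remove [zbz,mac,wxjh] add [qqst] -> 9 lines: yeg gceo fcg ofn jviu ynqn fsiye qqst bzq
Hunk 4: at line 6 remove [fsiye,qqst] add [qlsr,fwqi,whrro] -> 10 lines: yeg gceo fcg ofn jviu ynqn qlsr fwqi whrro bzq
Hunk 5: at line 4 remove [ynqn] add [ljano,imyx] -> 11 lines: yeg gceo fcg ofn jviu ljano imyx qlsr fwqi whrro bzq
Hunk 6: at line 6 remove [qlsr,fwqi] add [jtn,rwr] -> 11 lines: yeg gceo fcg ofn jviu ljano imyx jtn rwr whrro bzq
Hunk 7: at line 4 remove [ljano] add [ixfjq,vdkop,eubl] -> 13 lines: yeg gceo fcg ofn jviu ixfjq vdkop eubl imyx jtn rwr whrro bzq
Final line 7: vdkop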